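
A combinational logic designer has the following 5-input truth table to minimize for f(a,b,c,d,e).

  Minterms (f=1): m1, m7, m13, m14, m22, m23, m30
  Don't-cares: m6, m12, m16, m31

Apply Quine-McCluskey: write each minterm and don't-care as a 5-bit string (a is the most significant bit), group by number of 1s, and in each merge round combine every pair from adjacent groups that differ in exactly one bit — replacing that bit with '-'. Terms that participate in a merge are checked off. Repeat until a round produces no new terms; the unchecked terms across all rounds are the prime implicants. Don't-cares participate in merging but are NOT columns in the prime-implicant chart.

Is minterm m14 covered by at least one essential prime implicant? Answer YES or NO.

NO

[col 0] 00001, 00110*, 00111*, 01100*, 01101*, 01110*, 10000, 10110*, 10111*, 11110*, 11111*
[col 1] -0110*, -0111*, -1110*, 0-110*, 0011-*, 011-0, 0110-, 1-110*, 1-111*, 1011-*, 1111-*
[col 2] --110, -011-, 1-11-
Prime implicants: --110, -011-, 00001, 011-0, 0110-, 1-11-, 10000
PI chart (minterm → PIs covering it):
  1 | 00001  (sole → essential)
  7 | -011-  (sole → essential)
  13 | 0110-  (sole → essential)
  14 | --110,011-0
  22 | --110,-011-,1-11-
  23 | -011-,1-11-
  30 | --110,1-11-
Essential prime implicants: -011-, 00001, 0110-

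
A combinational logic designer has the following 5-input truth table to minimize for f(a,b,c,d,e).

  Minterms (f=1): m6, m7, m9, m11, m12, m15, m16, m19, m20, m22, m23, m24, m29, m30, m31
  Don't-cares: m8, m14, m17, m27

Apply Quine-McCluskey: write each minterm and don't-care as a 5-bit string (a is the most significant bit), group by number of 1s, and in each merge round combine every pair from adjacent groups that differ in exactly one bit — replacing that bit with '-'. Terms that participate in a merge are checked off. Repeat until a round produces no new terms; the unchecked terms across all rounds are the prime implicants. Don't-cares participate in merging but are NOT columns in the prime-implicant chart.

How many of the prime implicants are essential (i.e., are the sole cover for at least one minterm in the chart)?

Round 0: 00110✓ 00111✓ 01000✓ 01001✓ 01011✓ 01100✓ 01110✓ 01111✓ 10000✓ 10001✓ 10011✓ 10100✓ 10110✓ 10111✓ 11000✓ 11011✓ 11101✓ 11110✓ 11111✓
Round 1: -0110✓ -0111✓ -1000 -1011✓ -1110✓ -1111✓ 0-110✓ 0-111✓ 0011-✓ 01-00 01-11✓ 010-1 0100- 011-0 0111-✓ 1-000 1-011✓ 1-110✓ 1-111✓ 10-00 10-11✓ 100-1 1000- 101-0 1011-✓ 11-11✓ 111-1 1111-✓
Round 2: --110✓ --111✓ -011-✓ -1-11 -111-✓ 0-11-✓ 1--11 1-11-✓
Round 3: --11-
PIs = {--11-, -1-11, -1000, 01-00, 010-1, 0100-, 011-0, 1--11, 1-000, 10-00, 100-1, 1000-, 101-0, 111-1}
Coverage chart:
  m6: --11- ←essential
  m7: --11- ←essential
  m9: 010-1,0100-
  m11: -1-11,010-1
  m12: 01-00,011-0
  m15: --11-,-1-11
  m16: 1-000,10-00,1000-
  m19: 1--11,100-1
  m20: 10-00,101-0
  m22: --11-,101-0
  m23: --11-,1--11
  m24: -1000,1-000
  m29: 111-1 ←essential
  m30: --11- ←essential
  m31: --11-,-1-11,1--11,111-1
Essential: --11-, 111-1

2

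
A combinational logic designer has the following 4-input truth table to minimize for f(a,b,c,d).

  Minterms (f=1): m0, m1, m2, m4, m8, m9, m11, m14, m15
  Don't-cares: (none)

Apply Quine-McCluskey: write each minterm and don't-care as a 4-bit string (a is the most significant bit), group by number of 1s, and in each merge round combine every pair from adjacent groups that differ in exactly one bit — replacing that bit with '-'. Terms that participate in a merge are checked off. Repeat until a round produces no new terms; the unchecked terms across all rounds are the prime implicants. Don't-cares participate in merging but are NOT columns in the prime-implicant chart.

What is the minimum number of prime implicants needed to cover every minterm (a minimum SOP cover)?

[col 0] 0000*, 0001*, 0010*, 0100*, 1000*, 1001*, 1011*, 1110*, 1111*
[col 1] -000*, -001*, 0-00, 00-0, 000-*, 1-11, 10-1, 100-*, 111-
[col 2] -00-
Prime implicants: -00-, 0-00, 00-0, 1-11, 10-1, 111-
PI chart (minterm → PIs covering it):
  0 | -00-,0-00,00-0
  1 | -00-  (sole → essential)
  2 | 00-0  (sole → essential)
  4 | 0-00  (sole → essential)
  8 | -00-  (sole → essential)
  9 | -00-,10-1
  11 | 1-11,10-1
  14 | 111-  (sole → essential)
  15 | 1-11,111-
Essential prime implicants: -00-, 0-00, 00-0, 111-
Petrick residual → 1-11
Minimum SOP uses 5 PIs: b'c' + a'c'd' + a'b'd' + acd + abc

5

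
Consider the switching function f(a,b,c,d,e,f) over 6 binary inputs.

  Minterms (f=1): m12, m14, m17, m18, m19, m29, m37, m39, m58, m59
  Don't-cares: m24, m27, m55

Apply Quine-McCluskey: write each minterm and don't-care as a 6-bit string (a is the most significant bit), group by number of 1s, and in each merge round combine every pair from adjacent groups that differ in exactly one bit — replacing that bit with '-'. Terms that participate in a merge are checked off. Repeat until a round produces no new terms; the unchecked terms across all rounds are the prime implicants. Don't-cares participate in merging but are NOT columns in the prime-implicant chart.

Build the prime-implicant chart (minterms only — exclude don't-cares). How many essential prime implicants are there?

Round 0: 001100✓ 001110✓ 010001✓ 010010✓ 010011✓ 011000 011011✓ 011101 100101✓ 100111✓ 110111✓ 111010✓ 111011✓
Round 1: -11011 0011-0 01-011 0100-1 01001- 1-0111 1001-1 11101-
PIs = {-11011, 0011-0, 01-011, 0100-1, 01001-, 011000, 011101, 1-0111, 1001-1, 11101-}
Coverage chart:
  m12: 0011-0 ←essential
  m14: 0011-0 ←essential
  m17: 0100-1 ←essential
  m18: 01001- ←essential
  m19: 01-011,0100-1,01001-
  m29: 011101 ←essential
  m37: 1001-1 ←essential
  m39: 1-0111,1001-1
  m58: 11101- ←essential
  m59: -11011,11101-
Essential: 0011-0, 0100-1, 01001-, 011101, 1001-1, 11101-

6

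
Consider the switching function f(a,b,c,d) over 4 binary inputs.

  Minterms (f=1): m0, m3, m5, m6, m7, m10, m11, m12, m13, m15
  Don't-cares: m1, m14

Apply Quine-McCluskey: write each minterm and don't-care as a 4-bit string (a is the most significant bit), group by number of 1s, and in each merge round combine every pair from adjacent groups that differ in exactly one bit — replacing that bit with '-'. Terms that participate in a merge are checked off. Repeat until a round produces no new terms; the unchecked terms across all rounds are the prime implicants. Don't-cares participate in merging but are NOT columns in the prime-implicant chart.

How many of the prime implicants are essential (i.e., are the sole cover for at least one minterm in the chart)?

[col 0] 0000*, 0001*, 0011*, 0101*, 0110*, 0111*, 1010*, 1011*, 1100*, 1101*, 1110*, 1111*
[col 1] -011*, -101*, -110*, -111*, 0-01*, 0-11*, 00-1*, 000-, 01-1*, 011-*, 1-10*, 1-11*, 101-*, 11-0*, 11-1*, 110-*, 111-*
[col 2] --11, -1-1, -11-, 0--1, 1-1-, 11--
Prime implicants: --11, -1-1, -11-, 0--1, 000-, 1-1-, 11--
PI chart (minterm → PIs covering it):
  0 | 000-  (sole → essential)
  3 | --11,0--1
  5 | -1-1,0--1
  6 | -11-  (sole → essential)
  7 | --11,-1-1,-11-,0--1
  10 | 1-1-  (sole → essential)
  11 | --11,1-1-
  12 | 11--  (sole → essential)
  13 | -1-1,11--
  15 | --11,-1-1,-11-,1-1-,11--
Essential prime implicants: -11-, 000-, 1-1-, 11--

4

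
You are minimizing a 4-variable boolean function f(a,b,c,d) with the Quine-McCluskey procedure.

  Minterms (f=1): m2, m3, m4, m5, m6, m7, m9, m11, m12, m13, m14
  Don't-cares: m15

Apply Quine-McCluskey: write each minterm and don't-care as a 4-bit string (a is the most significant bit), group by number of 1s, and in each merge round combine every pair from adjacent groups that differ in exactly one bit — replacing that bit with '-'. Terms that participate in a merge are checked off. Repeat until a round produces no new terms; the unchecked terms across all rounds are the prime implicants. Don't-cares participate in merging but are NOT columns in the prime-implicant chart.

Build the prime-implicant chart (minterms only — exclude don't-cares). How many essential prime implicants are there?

Round 0: 0010✓ 0011✓ 0100✓ 0101✓ 0110✓ 0111✓ 1001✓ 1011✓ 1100✓ 1101✓ 1110✓ 1111✓
Round 1: -011✓ -100✓ -101✓ -110✓ -111✓ 0-10✓ 0-11✓ 001-✓ 01-0✓ 01-1✓ 010-✓ 011-✓ 1-01✓ 1-11✓ 10-1✓ 11-0✓ 11-1✓ 110-✓ 111-✓
Round 2: --11 -1-0✓ -1-1✓ -10-✓ -11-✓ 0-1- 01--✓ 1--1 11--✓
Round 3: -1--
PIs = {--11, -1--, 0-1-, 1--1}
Coverage chart:
  m2: 0-1- ←essential
  m3: --11,0-1-
  m4: -1-- ←essential
  m5: -1-- ←essential
  m6: -1--,0-1-
  m7: --11,-1--,0-1-
  m9: 1--1 ←essential
  m11: --11,1--1
  m12: -1-- ←essential
  m13: -1--,1--1
  m14: -1-- ←essential
Essential: -1--, 0-1-, 1--1

3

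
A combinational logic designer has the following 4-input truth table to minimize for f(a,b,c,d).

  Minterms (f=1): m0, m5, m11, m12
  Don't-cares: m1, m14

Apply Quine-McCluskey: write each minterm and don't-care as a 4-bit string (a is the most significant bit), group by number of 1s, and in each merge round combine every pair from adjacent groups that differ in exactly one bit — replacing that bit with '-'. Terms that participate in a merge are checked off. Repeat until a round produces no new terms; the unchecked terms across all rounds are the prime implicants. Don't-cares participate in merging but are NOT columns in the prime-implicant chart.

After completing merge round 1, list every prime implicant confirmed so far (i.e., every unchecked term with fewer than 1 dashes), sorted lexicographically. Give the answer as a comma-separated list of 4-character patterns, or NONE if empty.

Round 0: 0000✓ 0001✓ 0101✓ 1011 1100✓ 1110✓
Round 1: 0-01 000- 11-0
PIs = {0-01, 000-, 1011, 11-0}

1011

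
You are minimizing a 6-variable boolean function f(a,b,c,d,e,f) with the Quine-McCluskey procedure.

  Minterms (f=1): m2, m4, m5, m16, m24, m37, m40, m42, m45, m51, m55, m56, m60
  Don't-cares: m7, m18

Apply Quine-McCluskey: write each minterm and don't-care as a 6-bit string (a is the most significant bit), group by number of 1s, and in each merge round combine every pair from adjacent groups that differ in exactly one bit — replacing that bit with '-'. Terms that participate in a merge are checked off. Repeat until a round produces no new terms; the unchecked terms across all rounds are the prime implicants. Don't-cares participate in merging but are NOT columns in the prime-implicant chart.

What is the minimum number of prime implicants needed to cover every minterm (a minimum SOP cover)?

Round 0: 000010✓ 000100✓ 000101✓ 000111✓ 010000✓ 010010✓ 011000✓ 100101✓ 101000✓ 101010✓ 101101✓ 110011✓ 110111✓ 111000✓ 111100✓
Round 1: -00101 -11000 0-0010 0001-1 00010- 01-000 0100-0 1-1000 10-101 1010-0 110-11 111-00
PIs = {-00101, -11000, 0-0010, 0001-1, 00010-, 01-000, 0100-0, 1-1000, 10-101, 1010-0, 110-11, 111-00}
Coverage chart:
  m2: 0-0010 ←essential
  m4: 00010- ←essential
  m5: -00101,0001-1,00010-
  m16: 01-000,0100-0
  m24: -11000,01-000
  m37: -00101,10-101
  m40: 1-1000,1010-0
  m42: 1010-0 ←essential
  m45: 10-101 ←essential
  m51: 110-11 ←essential
  m55: 110-11 ←essential
  m56: -11000,1-1000,111-00
  m60: 111-00 ←essential
Essential: 0-0010, 00010-, 10-101, 1010-0, 110-11, 111-00
Petrick residual → 01-000
Min cover (7 terms): a'c'd'ef' + a'b'c'de' + a'bd'e'f' + ab'de'f + ab'cd'f' + abc'ef + abce'f'

7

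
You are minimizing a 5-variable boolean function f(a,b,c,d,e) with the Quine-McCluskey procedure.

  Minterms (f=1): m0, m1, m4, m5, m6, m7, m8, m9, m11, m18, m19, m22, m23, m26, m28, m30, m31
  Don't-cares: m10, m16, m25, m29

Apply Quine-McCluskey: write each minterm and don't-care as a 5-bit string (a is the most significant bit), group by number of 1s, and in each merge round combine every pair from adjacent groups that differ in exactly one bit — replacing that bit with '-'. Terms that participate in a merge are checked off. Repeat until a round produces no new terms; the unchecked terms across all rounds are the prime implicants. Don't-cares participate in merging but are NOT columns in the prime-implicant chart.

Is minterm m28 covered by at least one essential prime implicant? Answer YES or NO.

[col 0] 00000*, 00001*, 00100*, 00101*, 00110*, 00111*, 01000*, 01001*, 01010*, 01011*, 10000*, 10010*, 10011*, 10110*, 10111*, 11001*, 11010*, 11100*, 11101*, 11110*, 11111*
[col 1] -0000, -0110*, -0111*, -1001, -1010, 0-000*, 0-001*, 00-00*, 00-01*, 0000-*, 001-0*, 001-1*, 0010-*, 0011-*, 010-0*, 010-1*, 0100-*, 0101-*, 1-010*, 1-110*, 1-111*, 10-10*, 10-11*, 100-0, 1001-*, 1011-*, 11-01, 11-10*, 111-0*, 111-1*, 1110-*, 1111-*
[col 2] -011-, 0-00-, 00-0-, 001--, 010--, 1--10, 1-11-, 10-1-, 111--
Prime implicants: -0000, -011-, -1001, -1010, 0-00-, 00-0-, 001--, 010--, 1--10, 1-11-, 10-1-, 100-0, 11-01, 111--
PI chart (minterm → PIs covering it):
  0 | -0000,0-00-,00-0-
  1 | 0-00-,00-0-
  4 | 00-0-,001--
  5 | 00-0-,001--
  6 | -011-,001--
  7 | -011-,001--
  8 | 0-00-,010--
  9 | -1001,0-00-,010--
  11 | 010--  (sole → essential)
  18 | 1--10,10-1-,100-0
  19 | 10-1-  (sole → essential)
  22 | -011-,1--10,1-11-,10-1-
  23 | -011-,1-11-,10-1-
  26 | -1010,1--10
  28 | 111--  (sole → essential)
  30 | 1--10,1-11-,111--
  31 | 1-11-,111--
Essential prime implicants: 010--, 10-1-, 111--

YES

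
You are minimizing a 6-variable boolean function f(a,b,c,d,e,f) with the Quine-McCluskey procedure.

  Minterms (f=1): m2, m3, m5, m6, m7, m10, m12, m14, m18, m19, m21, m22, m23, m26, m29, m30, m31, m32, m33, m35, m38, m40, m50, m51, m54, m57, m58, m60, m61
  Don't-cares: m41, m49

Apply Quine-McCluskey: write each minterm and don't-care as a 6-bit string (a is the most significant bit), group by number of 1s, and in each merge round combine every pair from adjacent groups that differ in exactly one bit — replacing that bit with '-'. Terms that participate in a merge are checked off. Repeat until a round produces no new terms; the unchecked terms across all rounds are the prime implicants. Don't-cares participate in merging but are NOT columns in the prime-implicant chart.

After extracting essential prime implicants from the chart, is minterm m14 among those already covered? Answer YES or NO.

[col 0] 000010*, 000011*, 000101*, 000110*, 000111*, 001010*, 001100*, 001110*, 010010*, 010011*, 010101*, 010110*, 010111*, 011010*, 011101*, 011110*, 011111*, 100000*, 100001*, 100011*, 100110*, 101000*, 101001*, 110001*, 110010*, 110011*, 110110*, 111001*, 111010*, 111100*, 111101*
[col 1] -00011*, -00110*, -10010*, -10011*, -10110*, -11010*, -11101, 0-0010*, 0-0011*, 0-0101*, 0-0110*, 0-0111*, 0-1010*, 0-1110*, 00-010*, 00-110*, 000-10*, 000-11*, 00001-*, 0001-1*, 00011-*, 001-10*, 0011-0, 01-010*, 01-101*, 01-110*, 01-111*, 010-10*, 010-11*, 01001-*, 0101-1*, 01011-*, 011-10*, 0111-1*, 01111-*, 1-0001*, 1-0011*, 1-0110*, 1-1001*, 10-000*, 10-001*, 1000-1*, 10000-*, 10100-*, 11-001*, 11-010*, 110-10*, 1100-1*, 11001-*, 111-01, 11110-
[col 2] --0011, --0110, -1-010, -10-10, -1001-, 0--010*, 0--110*, 0-0-10*, 0-0-11*, 0-001-*, 0-01-1, 0-011-*, 0-1-10*, 00--10*, 000-1-*, 01--10*, 01-1-1, 01-11-, 010-1-*, 1--001, 1-00-1, 10-00-
[col 3] 0---10, 0-0-1-
Prime implicants: --0011, --0110, -1-010, -10-10, -1001-, -11101, 0---10, 0-0-1-, 0-01-1, 0011-0, 01-1-1, 01-11-, 1--001, 1-00-1, 10-00-, 111-01, 11110-
PI chart (minterm → PIs covering it):
  2 | 0---10,0-0-1-
  3 | --0011,0-0-1-
  5 | 0-01-1  (sole → essential)
  6 | --0110,0---10,0-0-1-
  7 | 0-0-1-,0-01-1
  10 | 0---10  (sole → essential)
  12 | 0011-0  (sole → essential)
  14 | 0---10,0011-0
  18 | -1-010,-10-10,-1001-,0---10,0-0-1-
  19 | --0011,-1001-,0-0-1-
  21 | 0-01-1,01-1-1
  22 | --0110,-10-10,0---10,0-0-1-,01-11-
  23 | 0-0-1-,0-01-1,01-1-1,01-11-
  26 | -1-010,0---10
  29 | -11101,01-1-1
  30 | 0---10,01-11-
  31 | 01-1-1,01-11-
  32 | 10-00-  (sole → essential)
  33 | 1--001,1-00-1,10-00-
  35 | --0011,1-00-1
  38 | --0110  (sole → essential)
  40 | 10-00-  (sole → essential)
  50 | -1-010,-10-10,-1001-
  51 | --0011,-1001-,1-00-1
  54 | --0110,-10-10
  57 | 1--001,111-01
  58 | -1-010  (sole → essential)
  60 | 11110-  (sole → essential)
  61 | -11101,111-01,11110-
Essential prime implicants: --0110, -1-010, 0---10, 0-01-1, 0011-0, 10-00-, 11110-

YES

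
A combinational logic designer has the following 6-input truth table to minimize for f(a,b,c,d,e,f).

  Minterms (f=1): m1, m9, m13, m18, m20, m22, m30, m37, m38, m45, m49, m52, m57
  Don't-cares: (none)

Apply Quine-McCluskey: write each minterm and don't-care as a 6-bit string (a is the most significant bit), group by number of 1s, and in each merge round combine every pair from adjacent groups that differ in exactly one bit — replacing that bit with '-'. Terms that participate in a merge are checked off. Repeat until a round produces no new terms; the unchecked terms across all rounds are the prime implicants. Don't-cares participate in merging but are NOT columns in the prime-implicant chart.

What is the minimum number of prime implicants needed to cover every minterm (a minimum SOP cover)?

8

[col 0] 000001*, 001001*, 001101*, 010010*, 010100*, 010110*, 011110*, 100101*, 100110, 101101*, 110001*, 110100*, 111001*
[col 1] -01101, -10100, 00-001, 001-01, 01-110, 010-10, 0101-0, 10-101, 11-001
Prime implicants: -01101, -10100, 00-001, 001-01, 01-110, 010-10, 0101-0, 10-101, 100110, 11-001
PI chart (minterm → PIs covering it):
  1 | 00-001  (sole → essential)
  9 | 00-001,001-01
  13 | -01101,001-01
  18 | 010-10  (sole → essential)
  20 | -10100,0101-0
  22 | 01-110,010-10,0101-0
  30 | 01-110  (sole → essential)
  37 | 10-101  (sole → essential)
  38 | 100110  (sole → essential)
  45 | -01101,10-101
  49 | 11-001  (sole → essential)
  52 | -10100  (sole → essential)
  57 | 11-001  (sole → essential)
Essential prime implicants: -10100, 00-001, 01-110, 010-10, 10-101, 100110, 11-001
Petrick residual → -01101
Minimum SOP uses 8 PIs: b'cde'f + bc'de'f' + a'b'd'e'f + a'bdef' + a'bc'ef' + ab'de'f + ab'c'def' + abd'e'f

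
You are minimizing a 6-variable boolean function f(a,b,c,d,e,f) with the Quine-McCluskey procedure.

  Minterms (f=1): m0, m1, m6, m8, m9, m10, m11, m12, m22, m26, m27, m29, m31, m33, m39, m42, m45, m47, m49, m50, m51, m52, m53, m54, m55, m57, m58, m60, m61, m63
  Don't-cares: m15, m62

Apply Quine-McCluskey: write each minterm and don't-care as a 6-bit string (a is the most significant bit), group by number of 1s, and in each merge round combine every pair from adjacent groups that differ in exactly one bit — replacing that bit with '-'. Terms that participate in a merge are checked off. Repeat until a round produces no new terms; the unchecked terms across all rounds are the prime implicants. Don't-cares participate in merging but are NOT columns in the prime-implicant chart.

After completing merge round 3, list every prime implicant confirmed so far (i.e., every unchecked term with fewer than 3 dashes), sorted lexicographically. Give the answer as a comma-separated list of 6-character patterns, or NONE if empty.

size-2^0 implicants → 000000(✓)  000001(✓)  000110(✓)  001000(✓)  001001(✓)  001010(✓)  001011(✓)  001100(✓)  001111(✓)  010110(✓)  011010(✓)  011011(✓)  011101(✓)  011111(✓)  100001(✓)  100111(✓)  101010(✓)  101101(✓)  101111(✓)  110001(✓)  110010(✓)  110011(✓)  110100(✓)  110101(✓)  110110(✓)  110111(✓)  111001(✓)  111010(✓)  111100(✓)  111101(✓)  111110(✓)  111111(✓)
size-2^1 implicants → -00001  -01010(✓)  -01111(✓)  -10110  -11010(✓)  -11101(✓)  -11111(✓)  0-0110  0-1010(✓)  0-1011(✓)  0-1111(✓)  00-000(✓)  00-001(✓)  00000-(✓)  001-00  001-11(✓)  0010-0(✓)  0010-1(✓)  00100-(✓)  00101-(✓)  011-11(✓)  01101-(✓)  0111-1(✓)  1-0001  1-0111(✓)  1-1010(✓)  1-1101(✓)  1-1111(✓)  10-111(✓)  1011-1(✓)  11-001(✓)  11-010(✓)  11-100(✓)  11-101(✓)  11-110(✓)  11-111(✓)  110-01(✓)  110-10(✓)  110-11(✓)  1100-1(✓)  11001-(✓)  1101-0(✓)  1101-1(✓)  11010-(✓)  11011-(✓)  111-01(✓)  111-10(✓)  1111-0(✓)  1111-1(✓)  11110-(✓)  11111-(✓)
size-2^2 implicants → --1010  --1111  -111-1  0-1-11  0-101-  00-00-  0010--  1--111  1-11-1  11--01  11--10  11-1-0(✓)  11-1-1(✓)  11-10-(✓)  11-11-(✓)  110--1  110-1-  1101--(✓)  1111--(✓)
size-2^3 implicants → 11-1--
Unchecked terms (primes): --1010, --1111, -00001, -10110, -111-1, 0-0110, 0-1-11, 0-101-, 00-00-, 001-00, 0010--, 1--111, 1-0001, 1-11-1, 11--01, 11--10, 11-1--, 110--1, 110-1-

--1010, --1111, -00001, -10110, -111-1, 0-0110, 0-1-11, 0-101-, 00-00-, 001-00, 0010--, 1--111, 1-0001, 1-11-1, 11--01, 11--10, 110--1, 110-1-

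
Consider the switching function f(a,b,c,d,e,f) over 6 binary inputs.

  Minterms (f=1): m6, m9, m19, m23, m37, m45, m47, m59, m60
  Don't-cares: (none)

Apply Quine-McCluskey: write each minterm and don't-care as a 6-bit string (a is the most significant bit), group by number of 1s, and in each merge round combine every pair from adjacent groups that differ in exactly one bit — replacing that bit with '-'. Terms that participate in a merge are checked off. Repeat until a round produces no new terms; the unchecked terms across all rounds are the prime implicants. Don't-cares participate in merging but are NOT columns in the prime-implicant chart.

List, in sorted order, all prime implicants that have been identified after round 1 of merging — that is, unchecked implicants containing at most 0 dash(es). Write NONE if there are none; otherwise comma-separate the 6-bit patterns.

000110, 001001, 111011, 111100

[col 0] 000110, 001001, 010011*, 010111*, 100101*, 101101*, 101111*, 111011, 111100
[col 1] 010-11, 10-101, 1011-1
Prime implicants: 000110, 001001, 010-11, 10-101, 1011-1, 111011, 111100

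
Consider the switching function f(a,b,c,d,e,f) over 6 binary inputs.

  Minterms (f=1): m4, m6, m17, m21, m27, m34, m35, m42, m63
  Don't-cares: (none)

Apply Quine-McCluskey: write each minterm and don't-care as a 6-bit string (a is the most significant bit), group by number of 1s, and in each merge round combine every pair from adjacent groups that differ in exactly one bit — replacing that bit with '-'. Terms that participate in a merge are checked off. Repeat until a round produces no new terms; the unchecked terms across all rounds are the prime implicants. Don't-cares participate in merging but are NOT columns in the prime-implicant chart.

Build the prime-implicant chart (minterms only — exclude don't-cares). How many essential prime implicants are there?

6

[col 0] 000100*, 000110*, 010001*, 010101*, 011011, 100010*, 100011*, 101010*, 111111
[col 1] 0001-0, 010-01, 10-010, 10001-
Prime implicants: 0001-0, 010-01, 011011, 10-010, 10001-, 111111
PI chart (minterm → PIs covering it):
  4 | 0001-0  (sole → essential)
  6 | 0001-0  (sole → essential)
  17 | 010-01  (sole → essential)
  21 | 010-01  (sole → essential)
  27 | 011011  (sole → essential)
  34 | 10-010,10001-
  35 | 10001-  (sole → essential)
  42 | 10-010  (sole → essential)
  63 | 111111  (sole → essential)
Essential prime implicants: 0001-0, 010-01, 011011, 10-010, 10001-, 111111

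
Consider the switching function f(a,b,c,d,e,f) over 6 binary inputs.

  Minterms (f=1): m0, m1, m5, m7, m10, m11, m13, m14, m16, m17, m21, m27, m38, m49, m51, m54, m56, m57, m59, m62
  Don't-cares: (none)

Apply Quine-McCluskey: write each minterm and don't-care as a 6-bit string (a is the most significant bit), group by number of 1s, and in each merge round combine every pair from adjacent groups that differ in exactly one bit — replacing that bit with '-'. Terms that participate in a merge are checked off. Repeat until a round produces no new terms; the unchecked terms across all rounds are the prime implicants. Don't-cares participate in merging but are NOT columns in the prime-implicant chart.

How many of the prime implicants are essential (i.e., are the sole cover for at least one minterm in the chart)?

9

[col 0] 000000*, 000001*, 000101*, 000111*, 001010*, 001011*, 001101*, 001110*, 010000*, 010001*, 010101*, 011011*, 100110*, 110001*, 110011*, 110110*, 111000*, 111001*, 111011*, 111110*
[col 1] -10001, -11011, 0-0000*, 0-0001*, 0-0101*, 0-1011, 00-101, 000-01*, 00000-*, 0001-1, 001-10, 00101-, 010-01*, 01000-*, 1-0110, 11-001*, 11-011*, 11-110, 1100-1*, 1110-1*, 11100-
[col 2] 0-0-01, 0-000-, 11-0-1
Prime implicants: -10001, -11011, 0-0-01, 0-000-, 0-1011, 00-101, 0001-1, 001-10, 00101-, 1-0110, 11-0-1, 11-110, 11100-
PI chart (minterm → PIs covering it):
  0 | 0-000-  (sole → essential)
  1 | 0-0-01,0-000-
  5 | 0-0-01,00-101,0001-1
  7 | 0001-1  (sole → essential)
  10 | 001-10,00101-
  11 | 0-1011,00101-
  13 | 00-101  (sole → essential)
  14 | 001-10  (sole → essential)
  16 | 0-000-  (sole → essential)
  17 | -10001,0-0-01,0-000-
  21 | 0-0-01  (sole → essential)
  27 | -11011,0-1011
  38 | 1-0110  (sole → essential)
  49 | -10001,11-0-1
  51 | 11-0-1  (sole → essential)
  54 | 1-0110,11-110
  56 | 11100-  (sole → essential)
  57 | 11-0-1,11100-
  59 | -11011,11-0-1
  62 | 11-110  (sole → essential)
Essential prime implicants: 0-0-01, 0-000-, 00-101, 0001-1, 001-10, 1-0110, 11-0-1, 11-110, 11100-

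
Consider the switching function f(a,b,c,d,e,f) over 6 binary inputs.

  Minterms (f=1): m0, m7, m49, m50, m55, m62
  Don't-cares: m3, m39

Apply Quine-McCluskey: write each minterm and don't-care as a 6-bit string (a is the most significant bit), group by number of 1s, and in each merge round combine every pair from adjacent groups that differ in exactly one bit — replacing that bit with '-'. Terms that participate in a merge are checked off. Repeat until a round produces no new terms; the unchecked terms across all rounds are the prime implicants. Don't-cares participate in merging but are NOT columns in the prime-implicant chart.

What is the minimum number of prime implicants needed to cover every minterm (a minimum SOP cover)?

Round 0: 000000 000011✓ 000111✓ 100111✓ 110001 110010 110111✓ 111110
Round 1: -00111 000-11 1-0111
PIs = {-00111, 000-11, 000000, 1-0111, 110001, 110010, 111110}
Coverage chart:
  m0: 000000 ←essential
  m7: -00111,000-11
  m49: 110001 ←essential
  m50: 110010 ←essential
  m55: 1-0111 ←essential
  m62: 111110 ←essential
Essential: 000000, 1-0111, 110001, 110010, 111110
Petrick residual → -00111
Min cover (6 terms): b'c'def + a'b'c'd'e'f' + ac'def + abc'd'e'f + abc'd'ef' + abcdef'

6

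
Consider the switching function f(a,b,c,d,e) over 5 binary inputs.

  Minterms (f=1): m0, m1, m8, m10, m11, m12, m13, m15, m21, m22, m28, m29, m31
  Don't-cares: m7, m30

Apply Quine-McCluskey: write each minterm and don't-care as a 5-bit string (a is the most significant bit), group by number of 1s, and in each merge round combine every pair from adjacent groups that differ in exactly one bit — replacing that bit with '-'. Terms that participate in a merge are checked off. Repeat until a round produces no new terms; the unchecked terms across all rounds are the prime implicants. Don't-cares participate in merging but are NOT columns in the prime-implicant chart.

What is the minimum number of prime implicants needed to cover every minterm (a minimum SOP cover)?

Round 0: 00000✓ 00001✓ 00111✓ 01000✓ 01010✓ 01011✓ 01100✓ 01101✓ 01111✓ 10101✓ 10110✓ 11100✓ 11101✓ 11110✓ 11111✓
Round 1: -1100✓ -1101✓ -1111✓ 0-000 0-111 0000- 01-00 01-11 010-0 0101- 011-1✓ 0110-✓ 1-101 1-110 111-0✓ 111-1✓ 1110-✓ 1111-✓
Round 2: -11-1 -110- 111--
PIs = {-11-1, -110-, 0-000, 0-111, 0000-, 01-00, 01-11, 010-0, 0101-, 1-101, 1-110, 111--}
Coverage chart:
  m0: 0-000,0000-
  m1: 0000- ←essential
  m8: 0-000,01-00,010-0
  m10: 010-0,0101-
  m11: 01-11,0101-
  m12: -110-,01-00
  m13: -11-1,-110-
  m15: -11-1,0-111,01-11
  m21: 1-101 ←essential
  m22: 1-110 ←essential
  m28: -110-,111--
  m29: -11-1,-110-,1-101,111--
  m31: -11-1,111--
Essential: 0000-, 1-101, 1-110
Petrick residual → -11-1, -110-, 0-000, 0101-
Min cover (7 terms): bce + bcd' + a'c'd'e' + a'b'c'd' + a'bc'd + acd'e + acde'

7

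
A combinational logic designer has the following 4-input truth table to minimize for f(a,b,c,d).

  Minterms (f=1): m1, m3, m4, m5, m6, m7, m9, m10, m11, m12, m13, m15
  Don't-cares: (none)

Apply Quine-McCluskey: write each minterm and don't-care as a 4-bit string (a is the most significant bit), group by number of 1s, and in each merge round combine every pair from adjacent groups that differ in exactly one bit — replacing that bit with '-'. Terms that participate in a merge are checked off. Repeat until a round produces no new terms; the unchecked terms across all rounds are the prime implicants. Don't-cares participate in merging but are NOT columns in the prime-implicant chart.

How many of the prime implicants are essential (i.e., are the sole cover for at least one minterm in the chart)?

[col 0] 0001*, 0011*, 0100*, 0101*, 0110*, 0111*, 1001*, 1010*, 1011*, 1100*, 1101*, 1111*
[col 1] -001*, -011*, -100*, -101*, -111*, 0-01*, 0-11*, 00-1*, 01-0*, 01-1*, 010-*, 011-*, 1-01*, 1-11*, 10-1*, 101-, 11-1*, 110-*
[col 2] --01*, --11*, -0-1*, -1-1*, -10-, 0--1*, 01--, 1--1*
[col 3] ---1
Prime implicants: ---1, -10-, 01--, 101-
PI chart (minterm → PIs covering it):
  1 | ---1  (sole → essential)
  3 | ---1  (sole → essential)
  4 | -10-,01--
  5 | ---1,-10-,01--
  6 | 01--  (sole → essential)
  7 | ---1,01--
  9 | ---1  (sole → essential)
  10 | 101-  (sole → essential)
  11 | ---1,101-
  12 | -10-  (sole → essential)
  13 | ---1,-10-
  15 | ---1  (sole → essential)
Essential prime implicants: ---1, -10-, 01--, 101-

4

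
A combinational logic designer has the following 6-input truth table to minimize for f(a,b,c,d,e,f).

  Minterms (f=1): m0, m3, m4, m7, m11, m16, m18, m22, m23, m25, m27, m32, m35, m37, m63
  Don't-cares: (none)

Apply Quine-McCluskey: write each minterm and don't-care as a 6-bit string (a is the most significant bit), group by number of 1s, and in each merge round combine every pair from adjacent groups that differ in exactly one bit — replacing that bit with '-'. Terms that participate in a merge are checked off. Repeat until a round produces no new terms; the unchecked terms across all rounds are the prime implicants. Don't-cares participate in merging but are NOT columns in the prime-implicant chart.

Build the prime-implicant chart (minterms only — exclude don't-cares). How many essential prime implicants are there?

6

[col 0] 000000*, 000011*, 000100*, 000111*, 001011*, 010000*, 010010*, 010110*, 010111*, 011001*, 011011*, 100000*, 100011*, 100101, 111111
[col 1] -00000, -00011, 0-0000, 0-0111, 0-1011, 00-011, 000-00, 000-11, 010-10, 0100-0, 01011-, 0110-1
Prime implicants: -00000, -00011, 0-0000, 0-0111, 0-1011, 00-011, 000-00, 000-11, 010-10, 0100-0, 01011-, 0110-1, 100101, 111111
PI chart (minterm → PIs covering it):
  0 | -00000,0-0000,000-00
  3 | -00011,00-011,000-11
  4 | 000-00  (sole → essential)
  7 | 0-0111,000-11
  11 | 0-1011,00-011
  16 | 0-0000,0100-0
  18 | 010-10,0100-0
  22 | 010-10,01011-
  23 | 0-0111,01011-
  25 | 0110-1  (sole → essential)
  27 | 0-1011,0110-1
  32 | -00000  (sole → essential)
  35 | -00011  (sole → essential)
  37 | 100101  (sole → essential)
  63 | 111111  (sole → essential)
Essential prime implicants: -00000, -00011, 000-00, 0110-1, 100101, 111111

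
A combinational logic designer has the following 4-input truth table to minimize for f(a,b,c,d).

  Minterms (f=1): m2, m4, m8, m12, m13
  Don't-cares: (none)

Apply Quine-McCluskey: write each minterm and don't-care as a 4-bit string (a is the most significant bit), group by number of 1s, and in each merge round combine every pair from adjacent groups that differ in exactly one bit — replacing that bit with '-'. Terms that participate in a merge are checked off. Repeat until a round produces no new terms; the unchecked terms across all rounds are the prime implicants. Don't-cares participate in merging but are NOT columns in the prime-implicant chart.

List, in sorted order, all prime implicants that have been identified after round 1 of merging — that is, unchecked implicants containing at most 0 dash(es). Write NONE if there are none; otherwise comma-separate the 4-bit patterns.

0010

size-2^0 implicants → 0010  0100(✓)  1000(✓)  1100(✓)  1101(✓)
size-2^1 implicants → -100  1-00  110-
Unchecked terms (primes): -100, 0010, 1-00, 110-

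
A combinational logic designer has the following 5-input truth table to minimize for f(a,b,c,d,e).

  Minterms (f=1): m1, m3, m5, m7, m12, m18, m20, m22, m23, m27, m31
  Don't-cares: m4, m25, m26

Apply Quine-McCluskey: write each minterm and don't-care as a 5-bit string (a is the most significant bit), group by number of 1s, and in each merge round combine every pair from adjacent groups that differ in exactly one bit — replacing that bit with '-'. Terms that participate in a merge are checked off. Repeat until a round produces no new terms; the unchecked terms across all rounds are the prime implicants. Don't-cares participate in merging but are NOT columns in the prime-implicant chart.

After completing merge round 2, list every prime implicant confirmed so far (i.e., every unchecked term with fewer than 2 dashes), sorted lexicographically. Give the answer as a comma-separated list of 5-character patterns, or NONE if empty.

-0100, -0111, 0-100, 0010-, 1-010, 1-111, 10-10, 101-0, 1011-, 11-11, 110-1, 1101-

size-2^0 implicants → 00001(✓)  00011(✓)  00100(✓)  00101(✓)  00111(✓)  01100(✓)  10010(✓)  10100(✓)  10110(✓)  10111(✓)  11001(✓)  11010(✓)  11011(✓)  11111(✓)
size-2^1 implicants → -0100  -0111  0-100  00-01(✓)  00-11(✓)  000-1(✓)  001-1(✓)  0010-  1-010  1-111  10-10  101-0  1011-  11-11  110-1  1101-
size-2^2 implicants → 00--1
Unchecked terms (primes): -0100, -0111, 0-100, 00--1, 0010-, 1-010, 1-111, 10-10, 101-0, 1011-, 11-11, 110-1, 1101-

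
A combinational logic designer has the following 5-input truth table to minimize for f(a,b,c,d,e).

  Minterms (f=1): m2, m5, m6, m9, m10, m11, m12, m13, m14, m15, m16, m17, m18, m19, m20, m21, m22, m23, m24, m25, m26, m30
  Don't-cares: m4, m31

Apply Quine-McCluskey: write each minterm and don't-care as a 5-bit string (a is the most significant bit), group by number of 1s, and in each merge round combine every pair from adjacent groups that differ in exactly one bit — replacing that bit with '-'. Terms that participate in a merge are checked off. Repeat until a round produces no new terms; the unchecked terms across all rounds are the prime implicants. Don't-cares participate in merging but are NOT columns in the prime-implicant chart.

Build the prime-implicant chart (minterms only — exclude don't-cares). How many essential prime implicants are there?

2

size-2^0 implicants → 00010(✓)  00100(✓)  00101(✓)  00110(✓)  01001(✓)  01010(✓)  01011(✓)  01100(✓)  01101(✓)  01110(✓)  01111(✓)  10000(✓)  10001(✓)  10010(✓)  10011(✓)  10100(✓)  10101(✓)  10110(✓)  10111(✓)  11000(✓)  11001(✓)  11010(✓)  11110(✓)  11111(✓)
size-2^1 implicants → -0010(✓)  -0100(✓)  -0101(✓)  -0110(✓)  -1001  -1010(✓)  -1110(✓)  -1111(✓)  0-010(✓)  0-100(✓)  0-101(✓)  0-110(✓)  00-10(✓)  001-0(✓)  0010-(✓)  01-01(✓)  01-10(✓)  01-11(✓)  010-1(✓)  0101-(✓)  011-0(✓)  011-1(✓)  0110-(✓)  0111-(✓)  1-000(✓)  1-001(✓)  1-010(✓)  1-110(✓)  1-111(✓)  10-00(✓)  10-01(✓)  10-10(✓)  10-11(✓)  100-0(✓)  100-1(✓)  1000-(✓)  1001-(✓)  101-0(✓)  101-1(✓)  1010-(✓)  1011-(✓)  11-10(✓)  110-0(✓)  1100-(✓)  1111-(✓)
size-2^2 implicants → --010(✓)  --110(✓)  -0-10(✓)  -01-0  -010-  -1-10(✓)  -111-  0--10(✓)  0-1-0  0-10-  01--1  01-1-  011--  1--10(✓)  1-0-0  1-00-  1-11-  10--0(✓)  10--1(✓)  10-0-(✓)  10-1-(✓)  100--(✓)  101--(✓)
size-2^3 implicants → ---10  10---
Unchecked terms (primes): ---10, -01-0, -010-, -1001, -111-, 0-1-0, 0-10-, 01--1, 01-1-, 011--, 1-0-0, 1-00-, 1-11-, 10---
Minterm coverage:
  m2 ⊆ ---10 [E]
  m5 ⊆ -010-,0-10-
  m6 ⊆ ---10,-01-0,0-1-0
  m9 ⊆ -1001,01--1
  m10 ⊆ ---10,01-1-
  m11 ⊆ 01--1,01-1-
  m12 ⊆ 0-1-0,0-10-,011--
  m13 ⊆ 0-10-,01--1,011--
  m14 ⊆ ---10,-111-,0-1-0,01-1-,011--
  m15 ⊆ -111-,01--1,01-1-,011--
  m16 ⊆ 1-0-0,1-00-,10---
  m17 ⊆ 1-00-,10---
  m18 ⊆ ---10,1-0-0,10---
  m19 ⊆ 10--- [E]
  m20 ⊆ -01-0,-010-,10---
  m21 ⊆ -010-,10---
  m22 ⊆ ---10,-01-0,1-11-,10---
  m23 ⊆ 1-11-,10---
  m24 ⊆ 1-0-0,1-00-
  m25 ⊆ -1001,1-00-
  m26 ⊆ ---10,1-0-0
  m30 ⊆ ---10,-111-,1-11-
E = {---10, 10---}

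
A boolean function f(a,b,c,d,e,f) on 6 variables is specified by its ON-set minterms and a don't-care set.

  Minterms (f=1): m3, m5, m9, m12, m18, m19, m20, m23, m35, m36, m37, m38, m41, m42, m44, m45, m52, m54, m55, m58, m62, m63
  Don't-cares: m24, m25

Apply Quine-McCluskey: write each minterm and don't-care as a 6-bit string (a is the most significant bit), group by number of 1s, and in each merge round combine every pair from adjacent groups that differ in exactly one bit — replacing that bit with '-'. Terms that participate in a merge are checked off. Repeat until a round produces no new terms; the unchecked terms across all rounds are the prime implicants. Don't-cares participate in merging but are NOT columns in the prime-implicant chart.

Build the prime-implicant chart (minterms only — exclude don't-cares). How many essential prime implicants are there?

8

Round 0: 000011✓ 000101✓ 001001✓ 001100✓ 010010✓ 010011✓ 010100✓ 010111✓ 011000✓ 011001✓ 100011✓ 100100✓ 100101✓ 100110✓ 101001✓ 101010✓ 101100✓ 101101✓ 110100✓ 110110✓ 110111✓ 111010✓ 111110✓ 111111✓
Round 1: -00011 -00101 -01001 -01100 -10100 -10111 0-0011 0-1001 010-11 01001- 01100- 1-0100✓ 1-0110✓ 1-1010 10-100✓ 10-101✓ 1001-0✓ 10010-✓ 101-01 10110-✓ 11-110✓ 11-111✓ 1101-0✓ 11011-✓ 111-10 11111-✓
Round 2: 1-01-0 10-10- 11-11-
PIs = {-00011, -00101, -01001, -01100, -10100, -10111, 0-0011, 0-1001, 010-11, 01001-, 01100-, 1-01-0, 1-1010, 10-10-, 101-01, 11-11-, 111-10}
Coverage chart:
  m3: -00011,0-0011
  m5: -00101 ←essential
  m9: -01001,0-1001
  m12: -01100 ←essential
  m18: 01001- ←essential
  m19: 0-0011,010-11,01001-
  m20: -10100 ←essential
  m23: -10111,010-11
  m35: -00011 ←essential
  m36: 1-01-0,10-10-
  m37: -00101,10-10-
  m38: 1-01-0 ←essential
  m41: -01001,101-01
  m42: 1-1010 ←essential
  m44: -01100,10-10-
  m45: 10-10-,101-01
  m52: -10100,1-01-0
  m54: 1-01-0,11-11-
  m55: -10111,11-11-
  m58: 1-1010,111-10
  m62: 11-11-,111-10
  m63: 11-11- ←essential
Essential: -00011, -00101, -01100, -10100, 01001-, 1-01-0, 1-1010, 11-11-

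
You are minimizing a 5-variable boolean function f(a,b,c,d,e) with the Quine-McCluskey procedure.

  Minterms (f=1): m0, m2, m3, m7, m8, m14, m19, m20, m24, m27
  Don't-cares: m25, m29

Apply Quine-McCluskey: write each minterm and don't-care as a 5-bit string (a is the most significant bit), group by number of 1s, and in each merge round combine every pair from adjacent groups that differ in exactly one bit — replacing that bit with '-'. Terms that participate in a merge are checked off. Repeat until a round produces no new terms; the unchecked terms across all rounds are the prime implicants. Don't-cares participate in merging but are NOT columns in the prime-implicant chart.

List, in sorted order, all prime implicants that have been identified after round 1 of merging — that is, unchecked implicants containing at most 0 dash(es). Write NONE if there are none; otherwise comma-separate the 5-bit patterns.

01110, 10100

size-2^0 implicants → 00000(✓)  00010(✓)  00011(✓)  00111(✓)  01000(✓)  01110  10011(✓)  10100  11000(✓)  11001(✓)  11011(✓)  11101(✓)
size-2^1 implicants → -0011  -1000  0-000  00-11  000-0  0001-  1-011  11-01  110-1  1100-
Unchecked terms (primes): -0011, -1000, 0-000, 00-11, 000-0, 0001-, 01110, 1-011, 10100, 11-01, 110-1, 1100-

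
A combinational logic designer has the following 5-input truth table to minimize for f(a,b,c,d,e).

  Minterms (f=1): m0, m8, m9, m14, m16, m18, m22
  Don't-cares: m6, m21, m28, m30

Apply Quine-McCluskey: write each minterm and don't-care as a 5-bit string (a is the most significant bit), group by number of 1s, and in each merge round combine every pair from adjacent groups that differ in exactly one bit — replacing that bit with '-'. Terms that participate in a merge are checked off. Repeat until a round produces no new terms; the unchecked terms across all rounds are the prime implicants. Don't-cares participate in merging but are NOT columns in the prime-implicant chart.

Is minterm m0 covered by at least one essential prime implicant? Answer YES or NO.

NO

Round 0: 00000✓ 00110✓ 01000✓ 01001✓ 01110✓ 10000✓ 10010✓ 10101 10110✓ 11100✓ 11110✓
Round 1: -0000 -0110✓ -1110✓ 0-000 0-110✓ 0100- 1-110✓ 10-10 100-0 111-0
Round 2: --110
PIs = {--110, -0000, 0-000, 0100-, 10-10, 100-0, 10101, 111-0}
Coverage chart:
  m0: -0000,0-000
  m8: 0-000,0100-
  m9: 0100- ←essential
  m14: --110 ←essential
  m16: -0000,100-0
  m18: 10-10,100-0
  m22: --110,10-10
Essential: --110, 0100-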